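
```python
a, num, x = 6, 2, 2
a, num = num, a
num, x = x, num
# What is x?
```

Trace:
`a, num, x = 6, 2, 2` → a = 6; num = 2; x = 2
`a, num = num, a` → a = 2; num = 6
`num, x = x, num` → num = 2; x = 6
So x = 6

Answer: 6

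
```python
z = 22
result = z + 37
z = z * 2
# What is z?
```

Trace:
`z = 22` → z = 22
`result = z + 37` → result = 59
`z = z * 2` → z = 44
So z = 44

Answer: 44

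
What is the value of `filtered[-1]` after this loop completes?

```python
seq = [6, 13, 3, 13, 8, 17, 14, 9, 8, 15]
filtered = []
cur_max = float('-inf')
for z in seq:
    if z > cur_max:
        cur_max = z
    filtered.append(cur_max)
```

Running max ends at 17
`filtered` takes the values: [] → [6] → [6, 13] → [6, 13, 13] → [6, 13, 13, 13] → [6, 13, 13, 13, 13] → [6, 13, 13, 13, 13, 17] → [6, 13, 13, 13, 13, 17, 17] → [6, 13, 13, 13, 13, 17, 17, 17] → [6, 13, 13, 13, 13, 17, 17, 17, 17] → [6, 13, 13, 13, 13, 17, 17, 17, 17, 17]
So `filtered[-1]` = 17

Answer: 17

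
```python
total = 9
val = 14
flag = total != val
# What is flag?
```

Trace:
`total = 9` → total = 9
`val = 14` → val = 14
`flag = total != val` → flag = True
So flag = True

Answer: True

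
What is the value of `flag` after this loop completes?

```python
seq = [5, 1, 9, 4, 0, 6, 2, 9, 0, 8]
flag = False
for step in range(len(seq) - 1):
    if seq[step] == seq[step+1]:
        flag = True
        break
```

Check consecutive duplicates in [5, 1, 9, 4, 0, 6, 2, 9, 0, 8]
`flag` takes the values: False

Answer: False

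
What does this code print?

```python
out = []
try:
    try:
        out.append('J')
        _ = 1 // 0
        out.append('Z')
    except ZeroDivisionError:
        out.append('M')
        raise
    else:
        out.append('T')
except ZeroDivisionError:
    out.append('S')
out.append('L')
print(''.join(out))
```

Execution trace: 'J' (inner try body) → 'M' (inner except ZeroDivisionError) → 'S' (outer except ZeroDivisionError) → 'L' (after the try/except). Output: JMSL

Answer: JMSL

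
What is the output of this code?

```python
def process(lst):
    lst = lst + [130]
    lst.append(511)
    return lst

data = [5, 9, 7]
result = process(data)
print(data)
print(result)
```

Key concept: rebinding parameter vs mutation.
Step by step:
`data = [5, 9, 7]` → data = [5, 9, 7]
`result = process(data)` → result = [5, 9, 7, 130, 511]
`print(data)` → prints [5, 9, 7]
`print(result)` → prints [5, 9, 7, 130, 511]

Answer:
[5, 9, 7]
[5, 9, 7, 130, 511]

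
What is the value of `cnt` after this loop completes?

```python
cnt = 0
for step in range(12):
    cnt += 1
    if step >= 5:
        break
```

Loop breaks when step reaches 5, cnt is 6
`cnt` takes the values: 0 → 1 → 2 → 3 → 4 → 5 → 6

Answer: 6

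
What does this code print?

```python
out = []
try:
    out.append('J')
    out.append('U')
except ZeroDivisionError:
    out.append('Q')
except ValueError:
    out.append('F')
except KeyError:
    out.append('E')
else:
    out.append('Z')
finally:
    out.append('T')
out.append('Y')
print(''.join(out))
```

Execution trace: 'J' (try body) → 'U' (try body, no exception) → 'Z' (else) → 'T' (finally) → 'Y' (after the try/except). Output: JUZTY

Answer: JUZTY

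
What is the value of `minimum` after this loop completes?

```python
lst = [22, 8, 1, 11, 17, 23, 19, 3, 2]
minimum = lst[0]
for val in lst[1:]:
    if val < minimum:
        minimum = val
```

Minimum of [22, 8, 1, 11, 17, 23, 19, 3, 2]
`minimum` takes the values: 22 → 8 → 1

Answer: 1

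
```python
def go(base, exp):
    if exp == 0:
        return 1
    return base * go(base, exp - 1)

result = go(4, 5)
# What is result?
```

go(4, 5) = 4 * 4 * 4 * 4 * 4 = 1024

Answer: 1024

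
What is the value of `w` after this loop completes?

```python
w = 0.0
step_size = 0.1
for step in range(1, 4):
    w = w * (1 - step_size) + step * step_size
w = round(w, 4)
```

Moving average with lr=0.1
`w` takes the values: 0.0 → 0.1 → 0.29 → 0.561

Answer: 0.561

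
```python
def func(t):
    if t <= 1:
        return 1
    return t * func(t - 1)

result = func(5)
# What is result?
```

func(5) = 5 * 4 * 3 * 2 * 1 = 120

Answer: 120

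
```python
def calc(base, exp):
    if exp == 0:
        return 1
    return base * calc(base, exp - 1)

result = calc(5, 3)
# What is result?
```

calc(5, 3) = 5 * 5 * 5 = 125

Answer: 125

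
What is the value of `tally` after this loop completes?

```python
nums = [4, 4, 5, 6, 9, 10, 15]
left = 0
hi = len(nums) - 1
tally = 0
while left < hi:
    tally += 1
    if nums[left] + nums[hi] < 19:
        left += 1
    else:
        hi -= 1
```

Steps to find pair summing to 19
`tally` takes the values: 0 → 1 → 2 → 3 → 4 → 5 → 6

Answer: 6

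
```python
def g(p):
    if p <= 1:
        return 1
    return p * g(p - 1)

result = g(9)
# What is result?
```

g(9) = 9 * 8 * 7 * 6 * 5 * 4 * 3 * 2 * 1 = 362880

Answer: 362880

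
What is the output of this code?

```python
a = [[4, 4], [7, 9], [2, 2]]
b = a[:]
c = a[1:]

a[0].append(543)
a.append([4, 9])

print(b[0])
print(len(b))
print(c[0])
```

Key concept: slice with nested mutation.
Step by step:
`a = [[4, 4], [7, 9], [2, 2]]` → a = [[4, 4], [7, 9], [2, 2]]
`b = a[:]` → b = [[4, 4], [7, 9], [2, 2]]
`c = a[1:]` → c = [[7, 9], [2, 2]]
`a[0].append(543)` → a = [[4, 4, 543], [7, 9], [2, 2]]; b = [[4, 4, 543], [7, 9], [2, 2]]
`a.append([4, 9])` → a = [[4, 4, 543], [7, 9], [2, 2], [4, 9]]
`print(b[0])` → prints [4, 4, 543]
`print(len(b))` → prints 3
`print(c[0])` → prints [7, 9]

Answer:
[4, 4, 543]
3
[7, 9]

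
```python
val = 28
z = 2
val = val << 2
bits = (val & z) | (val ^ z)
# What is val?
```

Trace:
`val = 28` → val = 28
`z = 2` → z = 2
`val = val << 2` → val = 112
`bits = (val & z) | (val ^ z)` → bits = 114
So val = 112

Answer: 112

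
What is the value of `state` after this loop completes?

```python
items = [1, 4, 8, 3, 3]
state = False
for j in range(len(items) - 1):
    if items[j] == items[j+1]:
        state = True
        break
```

Check consecutive duplicates in [1, 4, 8, 3, 3]
`state` takes the values: False → True

Answer: True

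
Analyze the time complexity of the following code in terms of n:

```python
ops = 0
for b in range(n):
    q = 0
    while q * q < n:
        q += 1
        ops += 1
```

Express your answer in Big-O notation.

Each loop level contributes: n × √n. Multiplying the contributions gives O(n√n).

Answer: O(n√n)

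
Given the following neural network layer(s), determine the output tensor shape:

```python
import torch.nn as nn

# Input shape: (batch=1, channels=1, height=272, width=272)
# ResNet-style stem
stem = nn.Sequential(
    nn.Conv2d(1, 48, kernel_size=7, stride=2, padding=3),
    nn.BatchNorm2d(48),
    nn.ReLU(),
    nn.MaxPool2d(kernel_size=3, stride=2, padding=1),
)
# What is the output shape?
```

Input: (1, 1, 272, 272) -> after Conv2d 7x7 stride=2: (1, 48, 136, 136) -> Output: (1, 48, 68, 68)

Answer: (1, 48, 68, 68)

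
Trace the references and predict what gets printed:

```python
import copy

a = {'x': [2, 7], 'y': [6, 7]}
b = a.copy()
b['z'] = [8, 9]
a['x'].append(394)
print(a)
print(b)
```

Key concept: shallow copy of dict with mutable values.
Step by step:
`a = {'x': [2, 7], 'y': [6, 7]}` → a = {'x': [2, 7], 'y': [6, 7]}
`b = a.copy()` → b = {'x': [2, 7], 'y': [6, 7]}
`b['z'] = [8, 9]` → b = {'x': [2, 7], 'y': [6, 7], 'z': [8, 9]}
`a['x'].append(394)` → a = {'x': [2, 7, 394], 'y': [6, 7]}; b = {'x': [2, 7, 394], 'y': [6, 7], 'z': [8, 9]}
`print(a)` → prints {'x': [2, 7, 394], 'y': [6, 7]}
`print(b)` → prints {'x': [2, 7, 394], 'y': [6, 7], 'z': [8, 9]}

Answer:
{'x': [2, 7, 394], 'y': [6, 7]}
{'x': [2, 7, 394], 'y': [6, 7], 'z': [8, 9]}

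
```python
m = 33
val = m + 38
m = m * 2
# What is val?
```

Trace:
`m = 33` → m = 33
`val = m + 38` → val = 71
`m = m * 2` → m = 66
So val = 71

Answer: 71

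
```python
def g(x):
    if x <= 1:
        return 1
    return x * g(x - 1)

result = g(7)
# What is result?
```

g(7) = 7 * 6 * 5 * 4 * 3 * 2 * 1 = 5040

Answer: 5040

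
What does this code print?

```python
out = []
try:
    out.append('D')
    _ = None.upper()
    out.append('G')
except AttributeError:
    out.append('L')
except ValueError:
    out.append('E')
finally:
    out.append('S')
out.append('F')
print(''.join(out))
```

Execution trace: 'D' (try body) → 'L' (except AttributeError) → 'S' (finally) → 'F' (after the try/except). Output: DLSF

Answer: DLSF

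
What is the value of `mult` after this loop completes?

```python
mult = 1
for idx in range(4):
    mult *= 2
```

2^4 = 16
`mult` takes the values: 1 → 2 → 4 → 8 → 16

Answer: 16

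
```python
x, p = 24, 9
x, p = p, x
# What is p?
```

Trace:
`x, p = 24, 9` → x = 24; p = 9
`x, p = p, x` → x = 9; p = 24
So p = 24

Answer: 24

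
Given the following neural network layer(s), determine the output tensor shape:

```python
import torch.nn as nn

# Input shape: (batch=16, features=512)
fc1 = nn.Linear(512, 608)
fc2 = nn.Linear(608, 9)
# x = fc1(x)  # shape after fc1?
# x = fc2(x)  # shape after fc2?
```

Input: (16, 512) -> after fc1: (16, 608) -> Output: (16, 9)

Answer: (16, 9)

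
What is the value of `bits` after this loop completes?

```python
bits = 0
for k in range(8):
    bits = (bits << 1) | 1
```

Build 8 consecutive 1-bits: 0b11111111
`bits` takes the values: 0 → 1 → 3 → 7 → 15 → 31 → 63 → 127 → 255

Answer: 255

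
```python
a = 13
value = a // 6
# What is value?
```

Trace:
`a = 13` → a = 13
`value = a // 6` → value = 2
So value = 2

Answer: 2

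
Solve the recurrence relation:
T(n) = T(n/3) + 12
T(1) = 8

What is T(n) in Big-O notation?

Each step divides n by 3 and adds 12. After log_3(n) steps we reach T(1)=8. So T(n) = 12·log_3(n) + 8 = O(log n).

Answer: O(log n)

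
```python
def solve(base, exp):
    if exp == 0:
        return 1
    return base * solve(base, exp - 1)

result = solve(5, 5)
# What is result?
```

solve(5, 5) = 5 * 5 * 5 * 5 * 5 = 3125

Answer: 3125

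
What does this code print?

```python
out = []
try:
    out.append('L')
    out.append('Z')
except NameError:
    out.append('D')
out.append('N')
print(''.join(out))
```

Execution trace: 'L' (try body) → 'Z' (try body, no exception) → 'N' (after the try/except). Output: LZN

Answer: LZN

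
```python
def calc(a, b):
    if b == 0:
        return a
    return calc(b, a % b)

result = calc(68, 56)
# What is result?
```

calc(68, 56) -> calc(56, 12) -> calc(12, 8) -> calc(8, 4) -> calc(4, 0) -> 4

Answer: 4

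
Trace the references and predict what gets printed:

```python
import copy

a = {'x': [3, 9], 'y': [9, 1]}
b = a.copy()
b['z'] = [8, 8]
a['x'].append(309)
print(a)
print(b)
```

Key concept: shallow copy of dict with mutable values.
Step by step:
`a = {'x': [3, 9], 'y': [9, 1]}` → a = {'x': [3, 9], 'y': [9, 1]}
`b = a.copy()` → b = {'x': [3, 9], 'y': [9, 1]}
`b['z'] = [8, 8]` → b = {'x': [3, 9], 'y': [9, 1], 'z': [8, 8]}
`a['x'].append(309)` → a = {'x': [3, 9, 309], 'y': [9, 1]}; b = {'x': [3, 9, 309], 'y': [9, 1], 'z': [8, 8]}
`print(a)` → prints {'x': [3, 9, 309], 'y': [9, 1]}
`print(b)` → prints {'x': [3, 9, 309], 'y': [9, 1], 'z': [8, 8]}

Answer:
{'x': [3, 9, 309], 'y': [9, 1]}
{'x': [3, 9, 309], 'y': [9, 1], 'z': [8, 8]}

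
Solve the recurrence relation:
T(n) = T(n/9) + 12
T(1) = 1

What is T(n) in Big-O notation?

Each step divides n by 9 and adds 12. After log_9(n) steps we reach T(1)=1. So T(n) = 12·log_9(n) + 1 = O(log n).

Answer: O(log n)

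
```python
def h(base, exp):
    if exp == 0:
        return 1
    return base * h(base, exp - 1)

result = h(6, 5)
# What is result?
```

h(6, 5) = 6 * 6 * 6 * 6 * 6 = 7776

Answer: 7776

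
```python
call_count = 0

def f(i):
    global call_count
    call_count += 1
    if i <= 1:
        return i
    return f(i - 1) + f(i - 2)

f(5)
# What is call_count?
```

Calls(i) = 1 + Calls(i-1) + Calls(i-2); Calls(0)=Calls(1)=1. For i=5 this gives 15.

Answer: 15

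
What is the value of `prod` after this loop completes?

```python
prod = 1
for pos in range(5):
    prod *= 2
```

2^5 = 32
`prod` takes the values: 1 → 2 → 4 → 8 → 16 → 32

Answer: 32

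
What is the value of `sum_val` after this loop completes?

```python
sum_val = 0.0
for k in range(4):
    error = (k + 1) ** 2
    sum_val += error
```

Sum of squared losses 1² + 2² + ... + 4²
`sum_val` takes the values: 0.0 → 1.0 → 5.0 → 14.0 → 30.0

Answer: 30.0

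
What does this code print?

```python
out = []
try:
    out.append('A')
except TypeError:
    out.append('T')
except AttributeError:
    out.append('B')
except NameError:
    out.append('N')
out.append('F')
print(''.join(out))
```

Execution trace: 'A' (try body, no exception) → 'F' (after the try/except). Output: AF

Answer: AF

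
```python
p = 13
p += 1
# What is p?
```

Trace:
`p = 13` → p = 13
`p += 1` → p = 14
So p = 14

Answer: 14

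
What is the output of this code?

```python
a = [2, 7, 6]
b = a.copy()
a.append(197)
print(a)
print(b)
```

Key concept: list.copy() creates independent copy.
Step by step:
`a = [2, 7, 6]` → a = [2, 7, 6]
`b = a.copy()` → b = [2, 7, 6]
`a.append(197)` → a = [2, 7, 6, 197]
`print(a)` → prints [2, 7, 6, 197]
`print(b)` → prints [2, 7, 6]

Answer:
[2, 7, 6, 197]
[2, 7, 6]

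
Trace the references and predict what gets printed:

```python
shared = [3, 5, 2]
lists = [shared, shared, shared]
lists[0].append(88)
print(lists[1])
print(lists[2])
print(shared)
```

Key concept: list of same reference.
Step by step:
`shared = [3, 5, 2]` → shared = [3, 5, 2]
`lists = [shared, shared, shared]` → lists = [[3, 5, 2], [3, 5, 2], [3, 5, 2]]
`lists[0].append(88)` → shared = [3, 5, 2, 88]; lists = [[3, 5, 2, 88], [3, 5, 2, 88], [3, 5, 2, 88]]
`print(lists[1])` → prints [3, 5, 2, 88]
`print(lists[2])` → prints [3, 5, 2, 88]
`print(shared)` → prints [3, 5, 2, 88]

Answer:
[3, 5, 2, 88]
[3, 5, 2, 88]
[3, 5, 2, 88]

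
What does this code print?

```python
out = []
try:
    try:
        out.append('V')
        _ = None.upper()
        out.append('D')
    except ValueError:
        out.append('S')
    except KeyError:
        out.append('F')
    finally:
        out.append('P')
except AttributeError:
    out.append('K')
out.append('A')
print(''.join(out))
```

Execution trace: 'V' (inner try body) → 'P' (inner finally) → 'K' (outer except AttributeError) → 'A' (after the try/except). Output: VPKA

Answer: VPKA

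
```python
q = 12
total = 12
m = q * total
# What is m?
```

Trace:
`q = 12` → q = 12
`total = 12` → total = 12
`m = q * total` → m = 144
So m = 144

Answer: 144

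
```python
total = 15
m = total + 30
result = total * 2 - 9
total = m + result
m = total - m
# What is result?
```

Trace:
`total = 15` → total = 15
`m = total + 30` → m = 45
`result = total * 2 - 9` → result = 21
`total = m + result` → total = 66
`m = total - m` → m = 21
So result = 21

Answer: 21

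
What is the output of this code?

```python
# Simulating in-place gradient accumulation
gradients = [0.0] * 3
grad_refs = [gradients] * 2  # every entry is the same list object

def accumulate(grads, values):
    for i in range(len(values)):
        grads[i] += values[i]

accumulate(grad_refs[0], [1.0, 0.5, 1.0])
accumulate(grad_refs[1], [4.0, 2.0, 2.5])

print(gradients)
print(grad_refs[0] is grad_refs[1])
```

Key concept: gradient accumulation aliasing.
Step by step:
`gradients = [0.0] * 3` → gradients = [0.0, 0.0, 0.0]
`grad_refs = [gradients] * 2` → grad_refs = [[0.0, 0.0, 0.0], [0.0, 0.0, 0.0]]
`accumulate(grad_refs[0], [1.0, 0.5, 1.0])` → gradients = [1.0, 0.5, 1.0]; grad_refs = [[1.0, 0.5, 1.0], [1.0, 0.5, 1.0]]
`accumulate(grad_refs[1], [4.0, 2.0, 2.5])` → gradients = [5.0, 2.5, 3.5]; grad_refs = [[5.0, 2.5, 3.5], [5.0, 2.5, 3.5]]
`print(gradients)` → prints [5.0, 2.5, 3.5]
`print(grad_refs[0] is grad_refs[1])` → prints True

Answer:
[5.0, 2.5, 3.5]
True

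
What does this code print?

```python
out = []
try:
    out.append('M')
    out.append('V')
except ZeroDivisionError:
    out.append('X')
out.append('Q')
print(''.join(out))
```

Execution trace: 'M' (try body) → 'V' (try body, no exception) → 'Q' (after the try/except). Output: MVQ

Answer: MVQ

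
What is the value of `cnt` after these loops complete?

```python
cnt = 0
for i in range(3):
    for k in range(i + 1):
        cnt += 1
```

Triangle: 1 + 2 + ... + 3
`cnt` takes the values: 0 → 1 → 2 → 3 → 4 → 5 → 6

Answer: 6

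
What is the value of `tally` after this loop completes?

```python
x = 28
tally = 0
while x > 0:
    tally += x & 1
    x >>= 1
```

Count set bits in 28 (binary: 0b11100)
`tally` takes the values: 0 → 1 → 2 → 3

Answer: 3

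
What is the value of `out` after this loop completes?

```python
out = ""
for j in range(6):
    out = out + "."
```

Repeat '.' 6 times
`out` takes the values: "" → "." → ".." → "..." → "...." → "....." → "......"

Answer: "......"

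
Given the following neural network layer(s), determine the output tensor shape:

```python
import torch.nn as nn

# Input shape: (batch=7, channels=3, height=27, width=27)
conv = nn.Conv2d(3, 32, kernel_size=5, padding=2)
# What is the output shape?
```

Input: (7, 3, 27, 27) -> Output: (7, 32, 27, 27)

Answer: (7, 32, 27, 27)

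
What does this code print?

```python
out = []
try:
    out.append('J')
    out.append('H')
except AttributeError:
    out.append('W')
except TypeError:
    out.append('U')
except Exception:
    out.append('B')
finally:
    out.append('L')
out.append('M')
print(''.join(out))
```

Execution trace: 'J' (try body) → 'H' (try body, no exception) → 'L' (finally) → 'M' (after the try/except). Output: JHLM

Answer: JHLM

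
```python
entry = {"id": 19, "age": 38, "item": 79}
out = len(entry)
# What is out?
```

Trace:
`entry = {"id": 19, "age": 38, "item": 79}` → entry = {'id': 19, 'age': 38, 'item': 79}
`out = len(entry)` → out = 3
So out = 3

Answer: 3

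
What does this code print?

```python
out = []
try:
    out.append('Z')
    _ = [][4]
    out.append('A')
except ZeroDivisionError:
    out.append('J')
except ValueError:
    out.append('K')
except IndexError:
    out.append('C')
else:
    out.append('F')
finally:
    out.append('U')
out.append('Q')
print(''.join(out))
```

Execution trace: 'Z' (try body) → 'C' (except IndexError) → 'U' (finally) → 'Q' (after the try/except). Output: ZCUQ

Answer: ZCUQ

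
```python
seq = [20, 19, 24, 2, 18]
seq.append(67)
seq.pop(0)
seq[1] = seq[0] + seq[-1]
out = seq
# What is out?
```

Trace:
`seq = [20, 19, 24, 2, 18]` → seq = [20, 19, 24, 2, 18]
`seq.append(67)` → seq = [20, 19, 24, 2, 18, 67]
`seq.pop(0)` → seq = [19, 24, 2, 18, 67]
`seq[1] = seq[0] + seq[-1]` → seq = [19, 86, 2, 18, 67]
`out = seq` → out = [19, 86, 2, 18, 67]
So out = [19, 86, 2, 18, 67]

Answer: [19, 86, 2, 18, 67]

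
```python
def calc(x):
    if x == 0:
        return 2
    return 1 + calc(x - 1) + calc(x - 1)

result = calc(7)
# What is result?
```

calc(x) = 1 + 2·calc(x-1), calc(0)=2. Closed form: (2+1)·2^7 - 1 = 383.

Answer: 383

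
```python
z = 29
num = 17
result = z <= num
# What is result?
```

Trace:
`z = 29` → z = 29
`num = 17` → num = 17
`result = z <= num` → result = False
So result = False

Answer: False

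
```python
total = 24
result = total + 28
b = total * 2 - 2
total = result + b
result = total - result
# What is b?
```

Trace:
`total = 24` → total = 24
`result = total + 28` → result = 52
`b = total * 2 - 2` → b = 46
`total = result + b` → total = 98
`result = total - result` → result = 46
So b = 46

Answer: 46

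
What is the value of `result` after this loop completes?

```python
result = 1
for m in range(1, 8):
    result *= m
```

7! = 5040
`result` takes the values: 1 → 2 → 6 → 24 → 120 → 720 → 5040

Answer: 5040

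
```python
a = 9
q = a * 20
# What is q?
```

Trace:
`a = 9` → a = 9
`q = a * 20` → q = 180
So q = 180

Answer: 180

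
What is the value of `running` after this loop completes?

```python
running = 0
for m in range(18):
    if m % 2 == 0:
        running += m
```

Sum of even numbers 0 to 17
`running` takes the values: 0 → 2 → 6 → 12 → 20 → 30 → 42 → 56 → 72

Answer: 72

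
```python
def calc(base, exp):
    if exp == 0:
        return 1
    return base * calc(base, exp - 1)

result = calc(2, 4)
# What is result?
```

calc(2, 4) = 2 * 2 * 2 * 2 = 16

Answer: 16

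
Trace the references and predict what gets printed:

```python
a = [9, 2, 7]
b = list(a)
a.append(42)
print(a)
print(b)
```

Key concept: list() constructor creates copy.
Step by step:
`a = [9, 2, 7]` → a = [9, 2, 7]
`b = list(a)` → b = [9, 2, 7]
`a.append(42)` → a = [9, 2, 7, 42]
`print(a)` → prints [9, 2, 7, 42]
`print(b)` → prints [9, 2, 7]

Answer:
[9, 2, 7, 42]
[9, 2, 7]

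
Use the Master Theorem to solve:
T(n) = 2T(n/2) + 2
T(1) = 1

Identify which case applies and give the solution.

a=2, b=2, f(n)=2. log_2(2) = 1. Since c=0 < 1, Case 1 applies: T(n) = Θ(n^log_b(a)) = O(n).

Answer: O(n) - Case 1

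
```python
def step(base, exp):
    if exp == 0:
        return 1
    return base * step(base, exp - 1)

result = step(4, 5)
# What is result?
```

step(4, 5) = 4 * 4 * 4 * 4 * 4 = 1024

Answer: 1024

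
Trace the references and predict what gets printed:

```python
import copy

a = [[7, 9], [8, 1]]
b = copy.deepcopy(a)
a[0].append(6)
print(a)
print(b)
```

Key concept: deep copy is fully independent.
Step by step:
`a = [[7, 9], [8, 1]]` → a = [[7, 9], [8, 1]]
`b = copy.deepcopy(a)` → b = [[7, 9], [8, 1]]
`a[0].append(6)` → a = [[7, 9, 6], [8, 1]]
`print(a)` → prints [[7, 9, 6], [8, 1]]
`print(b)` → prints [[7, 9], [8, 1]]

Answer:
[[7, 9, 6], [8, 1]]
[[7, 9], [8, 1]]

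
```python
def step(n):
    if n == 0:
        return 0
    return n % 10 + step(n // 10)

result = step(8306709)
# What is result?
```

Sum of digits of 8306709: 9 + 0 + 7 + 6 + 0 + 3 + 8 = 33

Answer: 33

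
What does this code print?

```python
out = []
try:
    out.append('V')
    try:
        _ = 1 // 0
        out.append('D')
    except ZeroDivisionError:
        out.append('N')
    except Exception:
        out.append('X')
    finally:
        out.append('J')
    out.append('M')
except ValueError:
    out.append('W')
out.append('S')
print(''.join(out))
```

Execution trace: 'V' (try body) → 'N' (inner except ZeroDivisionError) → 'J' (inner finally) → 'M' (try body, no exception) → 'S' (after the try/except). Output: VNJMS

Answer: VNJMS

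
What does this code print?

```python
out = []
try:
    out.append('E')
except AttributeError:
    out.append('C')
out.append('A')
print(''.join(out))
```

Execution trace: 'E' (try body, no exception) → 'A' (after the try/except). Output: EA

Answer: EA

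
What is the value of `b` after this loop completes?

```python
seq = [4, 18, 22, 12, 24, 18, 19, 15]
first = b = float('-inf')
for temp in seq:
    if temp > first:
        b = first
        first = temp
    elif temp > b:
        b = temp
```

Second largest (with repeats) in [4, 18, 22, 12, 24, 18, 19, 15]
`b` takes the values: -inf → 4 → 18 → 22

Answer: 22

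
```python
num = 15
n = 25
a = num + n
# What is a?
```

Trace:
`num = 15` → num = 15
`n = 25` → n = 25
`a = num + n` → a = 40
So a = 40

Answer: 40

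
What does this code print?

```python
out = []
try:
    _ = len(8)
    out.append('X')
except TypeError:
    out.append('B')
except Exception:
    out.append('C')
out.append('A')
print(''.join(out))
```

Execution trace: 'B' (except TypeError) → 'A' (after the try/except). Output: BA

Answer: BA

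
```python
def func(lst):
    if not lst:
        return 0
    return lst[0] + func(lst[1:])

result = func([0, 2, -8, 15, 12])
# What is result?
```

0 + 2 + (-8) + 15 + 12 + 0 = 21

Answer: 21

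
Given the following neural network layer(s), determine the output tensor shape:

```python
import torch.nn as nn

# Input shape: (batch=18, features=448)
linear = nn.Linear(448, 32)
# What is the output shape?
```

Input: (18, 448) -> Output: (18, 32)

Answer: (18, 32)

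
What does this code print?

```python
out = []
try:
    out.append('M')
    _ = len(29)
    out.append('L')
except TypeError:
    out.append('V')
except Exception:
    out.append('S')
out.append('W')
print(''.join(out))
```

Execution trace: 'M' (try body) → 'V' (except TypeError) → 'W' (after the try/except). Output: MVW

Answer: MVW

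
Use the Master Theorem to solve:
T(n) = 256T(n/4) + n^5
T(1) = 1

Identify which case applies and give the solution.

a=256, b=4, f(n)=n^5. log_4(256) = 4. Since c=5 > 4 and the regularity condition holds (256(n/4)^5 = (256/4^5)n^5 with 256/4^5 < 1), Case 3 applies: T(n) = Θ(f(n)) = O(n^5).

Answer: O(n^5) - Case 3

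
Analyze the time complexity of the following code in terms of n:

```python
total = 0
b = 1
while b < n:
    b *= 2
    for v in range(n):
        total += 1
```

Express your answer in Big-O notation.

Each loop level contributes: log n × n. Multiplying the contributions gives O(n log n).

Answer: O(n log n)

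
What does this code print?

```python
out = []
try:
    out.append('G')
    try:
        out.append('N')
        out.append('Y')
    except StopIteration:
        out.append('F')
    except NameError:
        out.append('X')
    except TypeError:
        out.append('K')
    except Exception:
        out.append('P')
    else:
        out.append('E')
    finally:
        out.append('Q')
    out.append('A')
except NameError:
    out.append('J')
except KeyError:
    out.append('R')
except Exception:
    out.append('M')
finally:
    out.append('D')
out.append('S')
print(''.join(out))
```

Execution trace: 'G' (try body) → 'N' (inner try body) → 'Y' (inner try body, no exception) → 'E' (inner else) → 'Q' (inner finally) → 'A' (try body, no exception) → 'D' (finally) → 'S' (after the try/except). Output: GNYEQADS

Answer: GNYEQADS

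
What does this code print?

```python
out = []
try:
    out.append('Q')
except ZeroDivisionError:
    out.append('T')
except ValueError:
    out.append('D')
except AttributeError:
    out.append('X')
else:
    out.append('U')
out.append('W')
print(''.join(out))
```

Execution trace: 'Q' (try body, no exception) → 'U' (else) → 'W' (after the try/except). Output: QUW

Answer: QUW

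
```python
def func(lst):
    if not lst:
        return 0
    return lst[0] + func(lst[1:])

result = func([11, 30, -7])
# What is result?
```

11 + 30 + (-7) + 0 = 34

Answer: 34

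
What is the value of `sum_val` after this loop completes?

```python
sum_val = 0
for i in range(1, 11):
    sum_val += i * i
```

Sum of squares 1² to 10² = 385
`sum_val` takes the values: 0 → 1 → 5 → 14 → 30 → 55 → 91 → 140 → 204 → 285 → 385

Answer: 385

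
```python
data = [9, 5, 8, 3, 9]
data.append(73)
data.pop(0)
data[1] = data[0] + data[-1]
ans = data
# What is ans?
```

Trace:
`data = [9, 5, 8, 3, 9]` → data = [9, 5, 8, 3, 9]
`data.append(73)` → data = [9, 5, 8, 3, 9, 73]
`data.pop(0)` → data = [5, 8, 3, 9, 73]
`data[1] = data[0] + data[-1]` → data = [5, 78, 3, 9, 73]
`ans = data` → ans = [5, 78, 3, 9, 73]
So ans = [5, 78, 3, 9, 73]

Answer: [5, 78, 3, 9, 73]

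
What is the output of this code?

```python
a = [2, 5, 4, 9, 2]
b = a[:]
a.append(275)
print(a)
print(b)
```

Key concept: slice [:] creates copy.
Step by step:
`a = [2, 5, 4, 9, 2]` → a = [2, 5, 4, 9, 2]
`b = a[:]` → b = [2, 5, 4, 9, 2]
`a.append(275)` → a = [2, 5, 4, 9, 2, 275]
`print(a)` → prints [2, 5, 4, 9, 2, 275]
`print(b)` → prints [2, 5, 4, 9, 2]

Answer:
[2, 5, 4, 9, 2, 275]
[2, 5, 4, 9, 2]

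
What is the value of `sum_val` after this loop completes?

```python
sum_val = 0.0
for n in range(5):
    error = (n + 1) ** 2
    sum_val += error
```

Sum of squared losses 1² + 2² + ... + 5²
`sum_val` takes the values: 0.0 → 1.0 → 5.0 → 14.0 → 30.0 → 55.0

Answer: 55.0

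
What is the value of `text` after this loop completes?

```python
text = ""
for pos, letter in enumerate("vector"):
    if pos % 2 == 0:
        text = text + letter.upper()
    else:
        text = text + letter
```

Uppercase even positions in 'vector'
`text` takes the values: "" → "V" → "Ve" → "VeC" → "VeCt" → "VeCtO" → "VeCtOr"

Answer: "VeCtOr"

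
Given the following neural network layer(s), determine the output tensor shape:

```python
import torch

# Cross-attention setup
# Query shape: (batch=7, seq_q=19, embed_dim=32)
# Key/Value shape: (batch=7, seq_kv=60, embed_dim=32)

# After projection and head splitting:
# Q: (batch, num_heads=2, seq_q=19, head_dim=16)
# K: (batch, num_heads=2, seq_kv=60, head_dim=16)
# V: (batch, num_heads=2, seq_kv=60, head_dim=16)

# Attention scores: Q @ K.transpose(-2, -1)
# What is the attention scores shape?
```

Input: (7, 19, 32) -> Output: (7, 2, 19, 60)

Answer: (7, 2, 19, 60)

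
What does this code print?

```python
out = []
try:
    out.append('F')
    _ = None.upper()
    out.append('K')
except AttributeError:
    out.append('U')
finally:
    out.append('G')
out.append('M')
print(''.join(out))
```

Execution trace: 'F' (try body) → 'U' (except AttributeError) → 'G' (finally) → 'M' (after the try/except). Output: FUGM

Answer: FUGM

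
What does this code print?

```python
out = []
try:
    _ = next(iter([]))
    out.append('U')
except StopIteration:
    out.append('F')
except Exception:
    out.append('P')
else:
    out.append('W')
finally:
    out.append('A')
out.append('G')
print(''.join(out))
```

Execution trace: 'F' (except StopIteration) → 'A' (finally) → 'G' (after the try/except). Output: FAG

Answer: FAG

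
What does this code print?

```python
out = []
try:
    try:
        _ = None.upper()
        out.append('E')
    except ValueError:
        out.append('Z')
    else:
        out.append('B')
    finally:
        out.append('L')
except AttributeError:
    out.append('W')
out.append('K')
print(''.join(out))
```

Execution trace: 'L' (inner finally) → 'W' (outer except AttributeError) → 'K' (after the try/except). Output: LWK

Answer: LWK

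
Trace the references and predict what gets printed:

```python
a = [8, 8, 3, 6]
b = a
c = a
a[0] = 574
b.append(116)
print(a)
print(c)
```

Key concept: multiple aliases.
Step by step:
`a = [8, 8, 3, 6]` → a = [8, 8, 3, 6]
`b = a` → b = [8, 8, 3, 6] (same object as a)
`c = a` → c = [8, 8, 3, 6] (same object as a, b)
`a[0] = 574` → a = [574, 8, 3, 6] (same object as b, c); b = [574, 8, 3, 6] (same object as a, c); c = [574, 8, 3, 6] (same object as a, b)
`b.append(116)` → a = [574, 8, 3, 6, 116] (same object as b, c); b = [574, 8, 3, 6, 116] (same object as a, c); c = [574, 8, 3, 6, 116] (same object as a, b)
`print(a)` → prints [574, 8, 3, 6, 116]
`print(c)` → prints [574, 8, 3, 6, 116]

Answer:
[574, 8, 3, 6, 116]
[574, 8, 3, 6, 116]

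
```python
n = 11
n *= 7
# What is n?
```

Trace:
`n = 11` → n = 11
`n *= 7` → n = 77
So n = 77

Answer: 77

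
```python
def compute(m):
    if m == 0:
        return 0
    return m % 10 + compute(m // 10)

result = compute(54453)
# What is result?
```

Sum of digits of 54453: 3 + 5 + 4 + 4 + 5 = 21

Answer: 21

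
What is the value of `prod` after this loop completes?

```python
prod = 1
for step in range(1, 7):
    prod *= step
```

6! = 720
`prod` takes the values: 1 → 2 → 6 → 24 → 120 → 720

Answer: 720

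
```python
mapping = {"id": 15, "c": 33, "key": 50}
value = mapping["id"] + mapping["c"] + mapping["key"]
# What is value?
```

Trace:
`mapping = {"id": 15, "c": 33, "key": 50}` → mapping = {'id': 15, 'c': 33, 'key': 50}
`value = mapping["id"] + mapping["c"] + mapping["key"]` → value = 98
So value = 98

Answer: 98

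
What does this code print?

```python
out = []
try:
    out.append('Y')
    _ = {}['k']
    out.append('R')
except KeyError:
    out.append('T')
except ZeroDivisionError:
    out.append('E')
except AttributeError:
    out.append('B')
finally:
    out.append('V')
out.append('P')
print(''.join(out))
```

Execution trace: 'Y' (try body) → 'T' (except KeyError) → 'V' (finally) → 'P' (after the try/except). Output: YTVP

Answer: YTVP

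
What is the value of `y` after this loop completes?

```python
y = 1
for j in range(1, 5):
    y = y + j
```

Start at 1, add 1 through 4
`y` takes the values: 1 → 2 → 4 → 7 → 11

Answer: 11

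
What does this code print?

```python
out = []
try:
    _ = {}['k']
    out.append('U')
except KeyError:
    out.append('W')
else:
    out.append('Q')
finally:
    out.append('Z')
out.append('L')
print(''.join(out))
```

Execution trace: 'W' (except KeyError) → 'Z' (finally) → 'L' (after the try/except). Output: WZL

Answer: WZL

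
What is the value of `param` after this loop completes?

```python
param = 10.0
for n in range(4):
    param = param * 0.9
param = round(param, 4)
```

Exponential decay: 10.0 * 0.9^4
`param` takes the values: 10.0 → 9.0 → 8.1 → 7.29 → 6.561

Answer: 6.561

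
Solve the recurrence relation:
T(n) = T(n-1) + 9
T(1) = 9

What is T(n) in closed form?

Unrolling: T(n) = T(1) + 9·(n-1) = 9 + 9(n-1) = 9n.

Answer: T(n) = 9n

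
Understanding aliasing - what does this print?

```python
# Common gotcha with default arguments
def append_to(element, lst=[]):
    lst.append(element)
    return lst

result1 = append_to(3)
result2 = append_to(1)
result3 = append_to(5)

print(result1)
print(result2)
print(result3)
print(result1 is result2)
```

Key concept: mutable default argument gotcha.
Step by step:
`result1 = append_to(3)` → result1 = [3]
`result2 = append_to(1)` → result1 = [3, 1] (same object as result2); result2 = [3, 1] (same object as result1)
`result3 = append_to(5)` → result1 = [3, 1, 5] (same object as result2, result3); result2 = [3, 1, 5] (same object as result1, result3); result3 = [3, 1, 5] (same object as result1, result2)
`print(result1)` → prints [3, 1, 5]
`print(result2)` → prints [3, 1, 5]
`print(result3)` → prints [3, 1, 5]
`print(result1 is result2)` → prints True

Answer:
[3, 1, 5]
[3, 1, 5]
[3, 1, 5]
True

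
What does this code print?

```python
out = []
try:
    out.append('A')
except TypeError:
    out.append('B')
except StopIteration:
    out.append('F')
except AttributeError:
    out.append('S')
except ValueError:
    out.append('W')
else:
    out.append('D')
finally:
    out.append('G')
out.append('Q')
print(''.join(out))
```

Execution trace: 'A' (try body, no exception) → 'D' (else) → 'G' (finally) → 'Q' (after the try/except). Output: ADGQ

Answer: ADGQ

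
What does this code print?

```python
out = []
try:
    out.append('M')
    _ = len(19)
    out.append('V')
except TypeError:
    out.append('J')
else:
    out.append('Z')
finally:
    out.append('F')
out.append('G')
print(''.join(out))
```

Execution trace: 'M' (try body) → 'J' (except TypeError) → 'F' (finally) → 'G' (after the try/except). Output: MJFG

Answer: MJFG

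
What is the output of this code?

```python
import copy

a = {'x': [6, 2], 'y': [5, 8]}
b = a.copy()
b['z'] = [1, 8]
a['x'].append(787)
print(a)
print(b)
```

Key concept: shallow copy of dict with mutable values.
Step by step:
`a = {'x': [6, 2], 'y': [5, 8]}` → a = {'x': [6, 2], 'y': [5, 8]}
`b = a.copy()` → b = {'x': [6, 2], 'y': [5, 8]}
`b['z'] = [1, 8]` → b = {'x': [6, 2], 'y': [5, 8], 'z': [1, 8]}
`a['x'].append(787)` → a = {'x': [6, 2, 787], 'y': [5, 8]}; b = {'x': [6, 2, 787], 'y': [5, 8], 'z': [1, 8]}
`print(a)` → prints {'x': [6, 2, 787], 'y': [5, 8]}
`print(b)` → prints {'x': [6, 2, 787], 'y': [5, 8], 'z': [1, 8]}

Answer:
{'x': [6, 2, 787], 'y': [5, 8]}
{'x': [6, 2, 787], 'y': [5, 8], 'z': [1, 8]}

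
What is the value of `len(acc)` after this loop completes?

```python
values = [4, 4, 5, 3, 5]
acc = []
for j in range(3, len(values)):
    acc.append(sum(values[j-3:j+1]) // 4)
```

Number of 4-element averages
`acc` takes the values: [] → [4] → [4, 4]
So `len(acc)` = 2

Answer: 2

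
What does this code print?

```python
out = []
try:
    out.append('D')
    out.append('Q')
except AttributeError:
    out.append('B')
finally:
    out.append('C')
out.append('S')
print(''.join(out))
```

Execution trace: 'D' (try body) → 'Q' (try body, no exception) → 'C' (finally) → 'S' (after the try/except). Output: DQCS

Answer: DQCS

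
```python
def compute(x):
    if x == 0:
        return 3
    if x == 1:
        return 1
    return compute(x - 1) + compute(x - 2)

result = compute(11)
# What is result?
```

Build up from base cases: compute(0)=3, compute(1)=1, compute(2)=4, compute(3)=5, compute(4)=9, compute(5)=14, compute(6)=23, ..., compute(11)=254

Answer: 254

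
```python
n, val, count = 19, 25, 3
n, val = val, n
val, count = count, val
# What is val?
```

Trace:
`n, val, count = 19, 25, 3` → n = 19; val = 25; count = 3
`n, val = val, n` → n = 25; val = 19
`val, count = count, val` → val = 3; count = 19
So val = 3

Answer: 3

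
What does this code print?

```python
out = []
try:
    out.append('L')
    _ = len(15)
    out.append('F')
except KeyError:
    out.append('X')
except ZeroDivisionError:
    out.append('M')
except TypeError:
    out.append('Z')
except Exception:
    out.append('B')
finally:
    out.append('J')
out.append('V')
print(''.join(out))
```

Execution trace: 'L' (try body) → 'Z' (except TypeError) → 'J' (finally) → 'V' (after the try/except). Output: LZJV

Answer: LZJV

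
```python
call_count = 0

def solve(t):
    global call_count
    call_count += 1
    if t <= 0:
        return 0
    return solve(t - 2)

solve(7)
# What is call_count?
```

Linear recursion stepping by 2: 5 calls from t=7 down to ≤0.

Answer: 5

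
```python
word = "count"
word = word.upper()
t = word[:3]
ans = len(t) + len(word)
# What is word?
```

Trace:
`word = "count"` → word = 'count'
`word = word.upper()` → word = 'COUNT'
`t = word[:3]` → t = 'COU'
`ans = len(t) + len(word)` → ans = 8
So word = 'COUNT'

Answer: 'COUNT'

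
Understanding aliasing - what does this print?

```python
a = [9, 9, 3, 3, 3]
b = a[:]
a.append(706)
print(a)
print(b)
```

Key concept: slice [:] creates copy.
Step by step:
`a = [9, 9, 3, 3, 3]` → a = [9, 9, 3, 3, 3]
`b = a[:]` → b = [9, 9, 3, 3, 3]
`a.append(706)` → a = [9, 9, 3, 3, 3, 706]
`print(a)` → prints [9, 9, 3, 3, 3, 706]
`print(b)` → prints [9, 9, 3, 3, 3]

Answer:
[9, 9, 3, 3, 3, 706]
[9, 9, 3, 3, 3]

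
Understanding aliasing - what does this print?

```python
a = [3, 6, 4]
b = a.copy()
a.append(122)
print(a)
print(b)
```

Key concept: list.copy() creates independent copy.
Step by step:
`a = [3, 6, 4]` → a = [3, 6, 4]
`b = a.copy()` → b = [3, 6, 4]
`a.append(122)` → a = [3, 6, 4, 122]
`print(a)` → prints [3, 6, 4, 122]
`print(b)` → prints [3, 6, 4]

Answer:
[3, 6, 4, 122]
[3, 6, 4]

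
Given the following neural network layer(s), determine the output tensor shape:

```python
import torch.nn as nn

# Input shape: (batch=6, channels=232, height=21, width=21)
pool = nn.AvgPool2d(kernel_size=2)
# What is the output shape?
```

Input: (6, 232, 21, 21) -> Output: (6, 232, 10, 10)

Answer: (6, 232, 10, 10)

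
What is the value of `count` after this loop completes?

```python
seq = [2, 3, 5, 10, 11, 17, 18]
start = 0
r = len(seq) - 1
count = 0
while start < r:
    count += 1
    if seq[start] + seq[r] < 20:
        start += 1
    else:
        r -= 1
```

Steps to find pair summing to 20
`count` takes the values: 0 → 1 → 2 → 3 → 4 → 5 → 6

Answer: 6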